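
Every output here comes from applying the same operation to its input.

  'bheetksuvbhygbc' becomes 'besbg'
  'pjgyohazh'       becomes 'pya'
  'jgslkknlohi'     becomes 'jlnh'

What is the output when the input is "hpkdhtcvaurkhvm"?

The pattern: keep one character in every 3, starting at position 1 (positions 1st, 4th, 7th, ...).
Applying that to "hpkdhtcvaurkhvm" gives "hdcuh".

hdcuh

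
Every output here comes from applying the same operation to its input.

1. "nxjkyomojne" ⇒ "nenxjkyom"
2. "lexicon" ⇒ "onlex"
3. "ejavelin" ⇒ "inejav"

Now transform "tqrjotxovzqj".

The rule is to move the last 2 characters to the front (rotate right by 2), then delete the last 2 characters.
For "tqrjotxovzqj" the result is "qjtqrjotxo".
(Check on "ejavelin": → "inejavel" → "inejav" ✓)

qjtqrjotxo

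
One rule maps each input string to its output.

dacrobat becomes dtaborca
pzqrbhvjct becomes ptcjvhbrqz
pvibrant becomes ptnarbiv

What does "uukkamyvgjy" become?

The transformation: reverse the string, then move the last character to the front.
So "uukkamyvgjy" becomes "uyjgvymakku".

uyjgvymakku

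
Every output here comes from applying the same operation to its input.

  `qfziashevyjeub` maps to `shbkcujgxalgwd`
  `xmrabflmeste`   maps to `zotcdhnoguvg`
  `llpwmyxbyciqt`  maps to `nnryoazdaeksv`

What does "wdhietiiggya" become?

yfjkgvkkiiac

What's happening: shift every letter 2 places forward in the alphabet (wrapping around).
For "wdhietiiggya" the result is "yfjkgvkkiiac".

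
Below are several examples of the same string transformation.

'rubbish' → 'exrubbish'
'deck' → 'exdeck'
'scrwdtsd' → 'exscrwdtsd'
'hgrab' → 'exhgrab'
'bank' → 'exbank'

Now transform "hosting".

The transformation: prepend "ex".
So "hosting" becomes "exhosting".

exhosting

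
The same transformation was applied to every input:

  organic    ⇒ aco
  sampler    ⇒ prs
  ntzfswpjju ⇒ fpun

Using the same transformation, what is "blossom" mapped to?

smb

The transformation: keep one character in every 3, starting at position 1 (positions 1st, 4th, 7th, ...), then move the first character to the end.
Working it through for "blossom": intermediate "bsm", final "smb".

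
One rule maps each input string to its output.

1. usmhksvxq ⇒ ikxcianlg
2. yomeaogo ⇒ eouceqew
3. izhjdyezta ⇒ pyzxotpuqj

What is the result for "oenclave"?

uesdqbul

What's happening: shift every letter 10 places backward in the alphabet (wrapping around), then swap each adjacent pair of characters (1↔2, 3↔4, ...).
"oenclave" → "eudsbqlu" → "uesdqbul".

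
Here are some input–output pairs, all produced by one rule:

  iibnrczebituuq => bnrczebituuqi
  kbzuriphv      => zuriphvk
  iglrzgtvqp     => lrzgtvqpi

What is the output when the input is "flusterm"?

The transformation: move the first character to the end, then delete the first character.
Working it through for "flusterm": intermediate "lustermf", final "ustermf".

ustermf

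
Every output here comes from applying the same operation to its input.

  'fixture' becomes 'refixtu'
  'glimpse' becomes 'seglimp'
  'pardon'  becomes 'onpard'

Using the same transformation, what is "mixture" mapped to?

What's happening: move the last 2 characters to the front (rotate right by 2).
"mixture" → "remixtu".

remixtu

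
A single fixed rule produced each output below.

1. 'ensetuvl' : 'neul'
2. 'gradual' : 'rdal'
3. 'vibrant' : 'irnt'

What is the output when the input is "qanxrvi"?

axvi

What's happening: swap each adjacent pair of characters (1↔2, 3↔4, ...), then keep every other character starting from the first (positions 1st, 3rd, 5th, ...).
"qanxrvi" → "aqxnvri" → "axvi".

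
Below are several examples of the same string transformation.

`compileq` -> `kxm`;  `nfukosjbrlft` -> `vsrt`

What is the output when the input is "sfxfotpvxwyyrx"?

The rule is to shift every letter 8 places forward in the alphabet (wrapping around), then keep one character in every 3, starting at position 1 (positions 1st, 4th, 7th, ...).
So "sfxfotpvxwyyrx" becomes "anxez".

anxez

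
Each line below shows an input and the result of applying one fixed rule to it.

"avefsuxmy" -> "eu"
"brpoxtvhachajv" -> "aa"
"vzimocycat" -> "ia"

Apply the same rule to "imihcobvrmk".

In each case the input is transformed by: keep one character in every 3, starting at position 3 (positions 3rd, 6th, 9th, ...), then keep only the vowels.
Applying both steps to "imihcobvrmk": "ior", then "io".

io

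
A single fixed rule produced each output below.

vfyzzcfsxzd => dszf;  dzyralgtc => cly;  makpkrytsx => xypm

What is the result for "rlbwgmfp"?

Each output is the input with this applied: reverse the string, then keep one character in every 3, starting at position 1 (positions 1st, 4th, 7th, ...).
Working it through for "rlbwgmfp": intermediate "pfmgwblr", final "pgl".

pgl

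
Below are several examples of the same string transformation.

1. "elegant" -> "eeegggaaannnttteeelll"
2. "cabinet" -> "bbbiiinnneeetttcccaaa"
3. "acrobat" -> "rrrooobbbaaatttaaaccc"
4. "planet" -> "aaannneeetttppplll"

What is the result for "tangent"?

The transformation: move the first 2 characters to the end (rotate left by 2), then repeat every character 3 times.
For "tangent", step one produces "ngentta"; step two turns that into "nnngggeeennnttttttaaa".
(Check on "planet": → "anetpl" → "aaannneeetttppplll" ✓)

nnngggeeennnttttttaaa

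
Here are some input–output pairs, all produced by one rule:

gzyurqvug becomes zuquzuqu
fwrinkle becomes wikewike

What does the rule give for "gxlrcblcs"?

The pattern: keep every other character starting from the second (positions 2nd, 4th, 6th, ...), then write the whole string twice.
On "gxlrcblcs": the first step gives "xrbc", and the second then gives "xrbcxrbc".

xrbcxrbc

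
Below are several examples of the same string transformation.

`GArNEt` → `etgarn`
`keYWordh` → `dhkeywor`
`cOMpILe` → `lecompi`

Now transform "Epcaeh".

ehepca

The transformation: move the last 2 characters to the front (rotate right by 2), then convert every letter to lowercase.
"Epcaeh" → "ehepca".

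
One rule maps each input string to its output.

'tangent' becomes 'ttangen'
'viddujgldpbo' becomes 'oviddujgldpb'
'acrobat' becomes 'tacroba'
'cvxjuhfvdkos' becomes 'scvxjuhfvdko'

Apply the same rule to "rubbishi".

irubbish

Rule — move the last character to the front.
For "rubbishi" the result is "irubbish".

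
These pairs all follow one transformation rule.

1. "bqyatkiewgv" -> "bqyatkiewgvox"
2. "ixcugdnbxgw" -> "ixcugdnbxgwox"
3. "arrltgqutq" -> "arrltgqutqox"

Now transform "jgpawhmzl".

Each output is the input with this applied: append "ox".
For "jgpawhmzl" the result is "jgpawhmzlox".

jgpawhmzlox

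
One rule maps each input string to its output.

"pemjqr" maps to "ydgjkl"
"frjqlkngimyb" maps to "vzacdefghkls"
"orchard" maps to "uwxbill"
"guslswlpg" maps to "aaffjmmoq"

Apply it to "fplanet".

Each output is the input with this applied: sort the characters into alphabetical order, then shift every letter 6 places backward in the alphabet (wrapping around).
"fplanet" → "aeflnpt" → "uyzfhjn".
(Check on "orchard": → "acdhorr" → "uwxbill" ✓)

uyzfhjn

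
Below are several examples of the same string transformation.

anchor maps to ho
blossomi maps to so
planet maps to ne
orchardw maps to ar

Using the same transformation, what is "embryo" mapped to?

Looking at the pairs, the operation is to swap the front and back halves of the string, then keep only the first 2 characters.
Applying both steps to "embryo": "ryoemb", then "ry".

ry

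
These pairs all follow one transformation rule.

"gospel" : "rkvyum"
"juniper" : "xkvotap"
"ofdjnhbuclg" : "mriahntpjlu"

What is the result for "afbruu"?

In each case the input is transformed by: reverse the string, then shift every letter 6 places forward in the alphabet (wrapping around).
On "afbruu" that produces "aaxhlg".

aaxhlg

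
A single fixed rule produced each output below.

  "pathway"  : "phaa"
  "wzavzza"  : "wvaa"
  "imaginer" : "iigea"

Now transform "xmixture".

Each output is the input with this applied: sort the characters into reverse alphabetical order, then delete the first 3 characters.
For "xmixture", step one produces "xxutrmie"; step two turns that into "trmie".

trmie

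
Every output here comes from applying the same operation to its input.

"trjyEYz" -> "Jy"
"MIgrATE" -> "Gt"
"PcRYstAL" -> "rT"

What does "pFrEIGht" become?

Looking at the pairs, the operation is to keep one character in every 3, starting at position 3 (positions 3rd, 6th, 9th, ...), then flip the case of every letter.
Working it through for "pFrEIGht": intermediate "rG", final "Rg".

Rg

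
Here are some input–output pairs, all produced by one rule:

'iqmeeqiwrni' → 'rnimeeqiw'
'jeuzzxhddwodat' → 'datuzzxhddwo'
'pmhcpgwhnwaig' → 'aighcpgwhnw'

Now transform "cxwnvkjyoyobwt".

Rule — delete the first 2 characters, then move the last 3 characters to the front (rotate right by 3).
Starting from "cxwnvkjyoyobwt": after the first operation, "wnvkjyoyobwt"; after the second, "bwtwnvkjyoyo".

bwtwnvkjyoyo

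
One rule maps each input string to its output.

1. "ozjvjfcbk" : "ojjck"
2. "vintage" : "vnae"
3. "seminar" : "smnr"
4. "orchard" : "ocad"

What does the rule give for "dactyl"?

dcy

The rule is to keep every other character starting from the first (positions 1st, 3rd, 5th, ...).
For "dactyl" the result is "dcy".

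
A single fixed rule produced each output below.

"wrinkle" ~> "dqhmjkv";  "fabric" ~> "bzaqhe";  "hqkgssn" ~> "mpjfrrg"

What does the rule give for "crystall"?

kqxrszkb

Looking at the pairs, the operation is to swap the first and last characters, then shift every letter 1 place backward in the alphabet (wrapping around).
Applying that to "crystall" gives "kqxrszkb".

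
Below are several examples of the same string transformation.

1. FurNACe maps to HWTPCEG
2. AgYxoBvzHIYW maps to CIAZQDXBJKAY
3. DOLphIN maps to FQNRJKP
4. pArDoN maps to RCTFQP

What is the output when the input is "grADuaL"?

Rule — shift every letter 2 places forward in the alphabet (wrapping around), then convert every letter to uppercase.
Applying both steps to "grADuaL": "itCFwcN", then "ITCFWCN".
(Check on "pArDoN": → "rCtFqP" → "RCTFQP" ✓)

ITCFWCN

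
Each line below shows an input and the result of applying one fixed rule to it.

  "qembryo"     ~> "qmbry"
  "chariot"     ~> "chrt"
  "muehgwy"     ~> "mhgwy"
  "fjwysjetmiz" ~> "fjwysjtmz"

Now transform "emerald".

The rule is to remove every vowel.
Doing the same to "emerald": "mrld".

mrld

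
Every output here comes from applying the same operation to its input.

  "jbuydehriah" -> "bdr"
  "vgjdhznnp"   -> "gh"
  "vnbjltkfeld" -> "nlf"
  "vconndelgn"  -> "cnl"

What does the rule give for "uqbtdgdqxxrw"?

qdq

The rule is to delete the last 2 characters, then keep one character in every 3, starting at position 2 (positions 2nd, 5th, 8th, ...).
Working it through for "uqbtdgdqxxrw": intermediate "uqbtdgdqxx", final "qdq".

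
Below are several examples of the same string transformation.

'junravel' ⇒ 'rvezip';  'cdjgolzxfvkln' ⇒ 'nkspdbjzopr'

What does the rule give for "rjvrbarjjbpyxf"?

What's happening: delete the first 2 characters, then shift every letter 4 places forward in the alphabet (wrapping around).
Applying both steps to "rjvrbarjjbpyxf": "vrbarjjbpyxf", then "zvfevnnftcbj".

zvfevnnftcbj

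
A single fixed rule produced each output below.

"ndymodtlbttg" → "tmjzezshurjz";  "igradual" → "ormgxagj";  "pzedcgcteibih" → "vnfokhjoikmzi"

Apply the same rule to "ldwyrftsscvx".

rdjbcieyxylz

The rule is to shift every letter 6 places forward in the alphabet (wrapping around), then take characters alternately from the front and the back (1st, last, 2nd, 2nd-last, ...).
Applying both steps to "ldwyrftsscvx": "rjcexlzyyibd", then "rdjbcieyxylz".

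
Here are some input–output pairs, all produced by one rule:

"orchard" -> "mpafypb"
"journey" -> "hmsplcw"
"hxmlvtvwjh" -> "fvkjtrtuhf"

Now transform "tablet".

ryzjcr

In each case the input is transformed by: shift every letter 2 places backward in the alphabet (wrapping around).
For "tablet" the result is "ryzjcr".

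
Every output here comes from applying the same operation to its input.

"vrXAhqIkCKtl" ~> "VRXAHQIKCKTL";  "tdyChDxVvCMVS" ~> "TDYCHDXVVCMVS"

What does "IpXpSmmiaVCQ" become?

The pattern: convert every letter to uppercase.
So "IpXpSmmiaVCQ" becomes "IPXPSMMIAVCQ".

IPXPSMMIAVCQ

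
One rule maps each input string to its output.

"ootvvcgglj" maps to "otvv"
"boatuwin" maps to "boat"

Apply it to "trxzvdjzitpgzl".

In each case the input is transformed by: swap the front and back halves of the string, then keep only the last 4 characters.
Working it through for "trxzvdjzitpgzl": intermediate "zitpgzltrxzvdj", final "zvdj".

zvdj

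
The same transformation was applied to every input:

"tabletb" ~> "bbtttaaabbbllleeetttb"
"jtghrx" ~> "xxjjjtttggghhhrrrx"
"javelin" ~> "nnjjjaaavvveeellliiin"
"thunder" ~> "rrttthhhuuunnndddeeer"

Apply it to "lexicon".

nnllleeexxxiiicccooon

The transformation: repeat every character 3 times, then move the last 2 characters to the front (rotate right by 2).
On "lexicon": the first step gives "llleeexxxiiicccooonnn", and the second then gives "nnllleeexxxiiicccooon".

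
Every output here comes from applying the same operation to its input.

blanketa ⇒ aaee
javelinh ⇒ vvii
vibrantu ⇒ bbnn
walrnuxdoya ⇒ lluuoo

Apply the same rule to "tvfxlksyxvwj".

ffkkxxjj

What's happening: keep one character in every 3, starting at position 3 (positions 3rd, 6th, 9th, ...), then double every character.
For "tvfxlksyxvwj", step one produces "fkxj"; step two turns that into "ffkkxxjj".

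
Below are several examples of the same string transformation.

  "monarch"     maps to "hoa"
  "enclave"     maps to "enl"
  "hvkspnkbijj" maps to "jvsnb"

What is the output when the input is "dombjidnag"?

Looking at the pairs, the operation is to move the last 2 characters to the front (rotate right by 2), then keep every other character starting from the second (positions 2nd, 4th, 6th, ...).
Applying both steps to "dombjidnag": "agdombjidn", then "gobin".

gobin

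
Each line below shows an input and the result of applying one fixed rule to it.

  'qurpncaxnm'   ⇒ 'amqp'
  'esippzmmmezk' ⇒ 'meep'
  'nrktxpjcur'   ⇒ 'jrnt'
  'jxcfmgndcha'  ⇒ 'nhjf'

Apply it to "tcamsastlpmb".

Looking at the pairs, the operation is to keep one character in every 3, starting at position 1 (positions 1st, 4th, 7th, ...), then move the first 2 characters to the end (rotate left by 2).
Working it through for "tcamsastlpmb": intermediate "tmsp", final "sptm".

sptm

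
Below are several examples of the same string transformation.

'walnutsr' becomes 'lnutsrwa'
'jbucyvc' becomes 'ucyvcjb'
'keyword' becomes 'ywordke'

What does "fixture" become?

What's happening: move the first 2 characters to the end (rotate left by 2).
On "fixture" that produces "xturefi".

xturefi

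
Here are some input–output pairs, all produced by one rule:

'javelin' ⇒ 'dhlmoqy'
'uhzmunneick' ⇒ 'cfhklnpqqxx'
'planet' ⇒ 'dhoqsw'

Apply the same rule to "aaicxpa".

What's happening: shift every letter 3 places forward in the alphabet (wrapping around), then sort the characters into alphabetical order.
"aaicxpa" → "ddlfasd" → "adddfls".

adddfls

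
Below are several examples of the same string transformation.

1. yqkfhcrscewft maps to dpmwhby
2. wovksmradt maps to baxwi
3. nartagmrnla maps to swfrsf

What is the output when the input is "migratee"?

Looking at the pairs, the operation is to keep every other character starting from the first (positions 1st, 3rd, 5th, ...), then shift every letter 5 places forward in the alphabet (wrapping around).
For "migratee", step one produces "mgae"; step two turns that into "rlfj".

rlfj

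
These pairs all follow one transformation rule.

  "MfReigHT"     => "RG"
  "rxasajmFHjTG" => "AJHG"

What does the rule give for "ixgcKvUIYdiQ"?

Looking at the pairs, the operation is to keep one character in every 3, starting at position 3 (positions 3rd, 6th, 9th, ...), then convert every letter to uppercase.
Working it through for "ixgcKvUIYdiQ": intermediate "gvYQ", final "GVYQ".

GVYQ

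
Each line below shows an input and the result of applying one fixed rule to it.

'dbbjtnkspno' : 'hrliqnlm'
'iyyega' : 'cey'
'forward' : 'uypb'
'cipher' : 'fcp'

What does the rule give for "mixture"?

rspc

In each case the input is transformed by: shift every letter 2 places backward in the alphabet (wrapping around), then delete the first 3 characters.
Starting from "mixture": after the first operation, "kgvrspc"; after the second, "rspc".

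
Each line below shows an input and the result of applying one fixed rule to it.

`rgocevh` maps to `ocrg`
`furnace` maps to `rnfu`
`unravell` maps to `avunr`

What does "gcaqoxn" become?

aqgc

The rule is to delete the last 3 characters, then move the last 2 characters to the front (rotate right by 2).
"gcaqoxn" → "gcaq" → "aqgc".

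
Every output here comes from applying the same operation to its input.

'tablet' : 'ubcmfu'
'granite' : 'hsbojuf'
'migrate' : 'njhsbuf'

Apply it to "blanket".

The pattern: shift every letter 1 place forward in the alphabet (wrapping around).
For "blanket" the result is "cmbolfu".

cmbolfu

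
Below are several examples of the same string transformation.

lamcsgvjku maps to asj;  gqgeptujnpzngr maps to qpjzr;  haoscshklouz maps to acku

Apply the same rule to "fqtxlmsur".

In each case the input is transformed by: keep one character in every 3, starting at position 2 (positions 2nd, 5th, 8th, ...).
On "fqtxlmsur" that produces "qlu".

qlu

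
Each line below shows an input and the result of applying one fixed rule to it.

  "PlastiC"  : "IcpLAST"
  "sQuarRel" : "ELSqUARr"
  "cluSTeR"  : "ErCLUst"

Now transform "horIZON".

onHORiz

The transformation: flip the case of every letter, then move the last 2 characters to the front (rotate right by 2).
On "horIZON": the first step gives "HORizon", and the second then gives "onHORiz".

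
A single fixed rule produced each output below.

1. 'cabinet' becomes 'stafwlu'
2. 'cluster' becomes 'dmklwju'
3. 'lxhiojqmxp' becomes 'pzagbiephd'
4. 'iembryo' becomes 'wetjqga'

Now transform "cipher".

ahzwju

Each output is the input with this applied: shift every letter 8 places backward in the alphabet (wrapping around), then move the first character to the end.
For "cipher" the result is "ahzwju".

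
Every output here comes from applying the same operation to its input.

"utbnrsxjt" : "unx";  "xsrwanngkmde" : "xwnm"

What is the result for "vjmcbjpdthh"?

In each case the input is transformed by: keep one character in every 3, starting at position 1 (positions 1st, 4th, 7th, ...).
For "vjmcbjpdthh" the result is "vcph".

vcph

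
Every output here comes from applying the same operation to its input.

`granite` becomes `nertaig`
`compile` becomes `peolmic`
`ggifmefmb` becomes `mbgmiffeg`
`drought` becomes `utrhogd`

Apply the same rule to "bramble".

Looking at the pairs, the operation is to take characters alternately from the front and the back (1st, last, 2nd, 2nd-last, ...), then swap the first and last characters.
"bramble" → "berlabm" → "merlabb".

merlabb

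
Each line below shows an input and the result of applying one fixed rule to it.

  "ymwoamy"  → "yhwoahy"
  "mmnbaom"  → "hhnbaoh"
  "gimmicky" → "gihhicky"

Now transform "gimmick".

Rule — replace every "m" with "h".
"gimmick" → "gihhick".

gihhick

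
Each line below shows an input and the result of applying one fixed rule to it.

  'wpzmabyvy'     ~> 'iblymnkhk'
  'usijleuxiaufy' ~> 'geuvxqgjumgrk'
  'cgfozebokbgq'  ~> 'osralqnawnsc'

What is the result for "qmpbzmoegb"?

cybnlyaqsn

The pattern: shift every letter 12 places forward in the alphabet (wrapping around).
For "qmpbzmoegb" the result is "cybnlyaqsn".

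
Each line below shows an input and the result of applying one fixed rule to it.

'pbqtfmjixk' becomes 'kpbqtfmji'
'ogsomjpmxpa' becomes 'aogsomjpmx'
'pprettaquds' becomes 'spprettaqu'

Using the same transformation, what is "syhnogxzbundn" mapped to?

Rule — move the last character to the front, then delete the last character.
Applying both steps to "syhnogxzbundn": "nsyhnogxzbund", then "nsyhnogxzbun".

nsyhnogxzbun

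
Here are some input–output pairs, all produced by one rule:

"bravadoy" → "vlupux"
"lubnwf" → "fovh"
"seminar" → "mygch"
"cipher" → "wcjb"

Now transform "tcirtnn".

Rule — shift every letter 6 places backward in the alphabet (wrapping around), then delete the last 2 characters.
For "tcirtnn", step one produces "nwclnhh"; step two turns that into "nwcln".

nwcln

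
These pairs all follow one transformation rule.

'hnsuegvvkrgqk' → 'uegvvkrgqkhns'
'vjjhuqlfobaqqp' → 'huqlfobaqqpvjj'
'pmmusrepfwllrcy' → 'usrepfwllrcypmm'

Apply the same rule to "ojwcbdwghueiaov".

cbdwghueiaovojw

Each output is the input with this applied: move the first 3 characters to the end (rotate left by 3).
"ojwcbdwghueiaov" → "cbdwghueiaovojw".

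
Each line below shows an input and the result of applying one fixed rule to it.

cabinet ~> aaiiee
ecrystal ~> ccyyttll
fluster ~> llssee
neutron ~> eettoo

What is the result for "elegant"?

The pattern: keep every other character starting from the second (positions 2nd, 4th, 6th, ...), then double every character.
On "elegant" that produces "llggnn".

llggnn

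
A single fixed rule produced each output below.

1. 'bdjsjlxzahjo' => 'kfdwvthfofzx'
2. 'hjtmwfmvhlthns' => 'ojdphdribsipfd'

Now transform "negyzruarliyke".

aguehnwqnvucaj

The pattern: reverse the string, then shift every letter 4 places backward in the alphabet (wrapping around).
"negyzruarliyke" → "ekyilraurzygen" → "aguehnwqnvucaj".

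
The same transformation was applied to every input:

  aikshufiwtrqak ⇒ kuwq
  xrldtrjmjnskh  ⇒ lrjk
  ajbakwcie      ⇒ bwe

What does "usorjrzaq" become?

orq

The rule is to keep one character in every 3, starting at position 3 (positions 3rd, 6th, 9th, ...).
On "usorjrzaq" that produces "orq".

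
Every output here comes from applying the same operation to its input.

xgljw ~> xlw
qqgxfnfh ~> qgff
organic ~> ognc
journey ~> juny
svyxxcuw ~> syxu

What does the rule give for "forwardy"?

The pattern: keep every other character starting from the first (positions 1st, 3rd, 5th, ...).
"forwardy" → "frad".

frad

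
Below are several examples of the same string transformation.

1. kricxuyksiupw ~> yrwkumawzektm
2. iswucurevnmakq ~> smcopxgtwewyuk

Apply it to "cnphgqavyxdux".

The rule is to shift every letter 2 places forward in the alphabet (wrapping around), then reverse the string.
So "cnphgqavyxdux" becomes "zwfzaxcsijrpe".

zwfzaxcsijrpe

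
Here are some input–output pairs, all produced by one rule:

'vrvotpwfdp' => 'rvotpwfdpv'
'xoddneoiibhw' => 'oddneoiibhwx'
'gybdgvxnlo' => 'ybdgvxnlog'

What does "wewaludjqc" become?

Looking at the pairs, the operation is to move the first character to the end.
"wewaludjqc" → "ewaludjqcw".

ewaludjqcw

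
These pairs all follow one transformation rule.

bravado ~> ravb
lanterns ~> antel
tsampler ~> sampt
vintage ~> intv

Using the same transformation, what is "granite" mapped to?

What's happening: delete the last 3 characters, then move the first character to the end.
Applying that to "granite" gives "rang".

rang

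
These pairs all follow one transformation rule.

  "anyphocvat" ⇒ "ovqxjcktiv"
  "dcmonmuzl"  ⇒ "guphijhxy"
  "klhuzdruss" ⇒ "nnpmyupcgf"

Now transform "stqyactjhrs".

In each case the input is transformed by: shift every letter 5 places backward in the alphabet (wrapping around), then reverse the string.
Working it through for "stqyactjhrs": intermediate "noltvxoecmn", final "nmceoxvtlon".

nmceoxvtlon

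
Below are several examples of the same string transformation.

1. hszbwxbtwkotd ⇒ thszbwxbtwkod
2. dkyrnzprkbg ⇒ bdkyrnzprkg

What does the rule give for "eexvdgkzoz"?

Rule — move the last character to the front, then swap the first and last characters.
Applying both steps to "eexvdgkzoz": "zeexvdgkzo", then "oeexvdgkzz".

oeexvdgkzz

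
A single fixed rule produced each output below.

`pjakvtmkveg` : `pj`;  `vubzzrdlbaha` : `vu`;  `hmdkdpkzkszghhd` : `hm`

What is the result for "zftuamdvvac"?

zf

Rule — keep only the first 2 characters.
Doing the same to "zftuamdvvac": "zf".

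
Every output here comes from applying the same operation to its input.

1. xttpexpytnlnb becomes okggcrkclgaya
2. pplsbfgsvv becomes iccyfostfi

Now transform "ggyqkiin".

The pattern: move the last character to the front, then shift every letter 13 places forward in the alphabet (wrapping around) — i.e. ROT13.
Applying that to "ggyqkiin" gives "attldxvv".

attldxvv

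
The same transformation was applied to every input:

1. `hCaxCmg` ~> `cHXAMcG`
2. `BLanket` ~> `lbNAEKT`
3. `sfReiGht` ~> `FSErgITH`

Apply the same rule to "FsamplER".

Looking at the pairs, the operation is to swap each adjacent pair of characters (1↔2, 3↔4, ...), then flip the case of every letter.
Applying both steps to "FsamplER": "sFmalpRE", then "SfMALPre".

SfMALPre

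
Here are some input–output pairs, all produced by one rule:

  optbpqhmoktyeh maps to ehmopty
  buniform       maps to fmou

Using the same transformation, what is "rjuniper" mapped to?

The rule is to sort the characters into alphabetical order, then keep every other character starting from the second (positions 2nd, 4th, 6th, ...).
"rjuniper" → "eijnprru" → "inru".

inru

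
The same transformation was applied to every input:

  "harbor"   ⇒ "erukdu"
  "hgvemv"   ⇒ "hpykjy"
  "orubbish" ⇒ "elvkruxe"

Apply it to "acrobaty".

edwbdfur

What's happening: shift every letter 3 places forward in the alphabet (wrapping around), then swap the front and back halves of the string.
Doing the same to "acrobaty": "edwbdfur".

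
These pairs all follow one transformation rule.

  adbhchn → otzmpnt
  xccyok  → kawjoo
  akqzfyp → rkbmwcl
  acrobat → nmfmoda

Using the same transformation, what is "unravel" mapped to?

What's happening: move the last 3 characters to the front (rotate right by 3), then shift every letter 12 places forward in the alphabet (wrapping around).
Starting from "unravel": after the first operation, "velunra"; after the second, "hqxgzdm".
(Check on "acrobat": → "batacro" → "nmfmoda" ✓)

hqxgzdm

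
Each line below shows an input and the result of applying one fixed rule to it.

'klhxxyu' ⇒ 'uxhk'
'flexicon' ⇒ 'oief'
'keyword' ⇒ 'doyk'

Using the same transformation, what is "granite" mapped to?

eiag

Looking at the pairs, the operation is to keep every other character starting from the first (positions 1st, 3rd, 5th, ...), then reverse the string.
Working it through for "granite": intermediate "gaie", final "eiag".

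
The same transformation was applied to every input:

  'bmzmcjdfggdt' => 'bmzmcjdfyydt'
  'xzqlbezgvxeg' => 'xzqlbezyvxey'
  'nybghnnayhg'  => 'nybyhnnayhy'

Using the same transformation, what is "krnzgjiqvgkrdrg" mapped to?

In each case the input is transformed by: replace every "g" with "y".
Applying that to "krnzgjiqvgkrdrg" gives "krnzyjiqvykrdry".

krnzyjiqvykrdry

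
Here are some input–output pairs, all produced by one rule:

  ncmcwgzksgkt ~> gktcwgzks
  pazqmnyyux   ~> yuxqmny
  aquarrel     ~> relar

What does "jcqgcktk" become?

ktkgc

The rule is to delete the first 3 characters, then move the last 3 characters to the front (rotate right by 3).
Applying both steps to "jcqgcktk": "gcktk", then "ktkgc".
(Check on "ncmcwgzksgkt": → "cwgzksgkt" → "gktcwgzks" ✓)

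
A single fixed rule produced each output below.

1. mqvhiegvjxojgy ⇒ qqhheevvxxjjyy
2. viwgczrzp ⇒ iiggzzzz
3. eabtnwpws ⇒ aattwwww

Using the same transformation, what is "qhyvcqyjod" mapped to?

In each case the input is transformed by: keep every other character starting from the second (positions 2nd, 4th, 6th, ...), then double every character.
Starting from "qhyvcqyjod": after the first operation, "hvqjd"; after the second, "hhvvqqjjdd".

hhvvqqjjdd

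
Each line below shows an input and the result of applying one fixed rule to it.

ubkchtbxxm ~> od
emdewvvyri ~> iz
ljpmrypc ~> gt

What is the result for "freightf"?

kw

What's happening: shift every letter 9 places backward in the alphabet (wrapping around), then keep only the last 2 characters.
For "freightf", step one produces "wivzxykw"; step two turns that into "kw".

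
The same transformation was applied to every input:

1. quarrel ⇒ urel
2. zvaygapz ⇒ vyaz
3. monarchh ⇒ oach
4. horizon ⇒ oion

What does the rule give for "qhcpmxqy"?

Rule — swap each adjacent pair of characters (1↔2, 3↔4, ...), then keep every other character starting from the first (positions 1st, 3rd, 5th, ...).
Applying both steps to "qhcpmxqy": "hqpcxmyq", then "hpxy".

hpxy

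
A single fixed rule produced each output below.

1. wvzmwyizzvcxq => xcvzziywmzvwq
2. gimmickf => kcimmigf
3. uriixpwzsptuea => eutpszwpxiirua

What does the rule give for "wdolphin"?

Each output is the input with this applied: reverse the string, then move the first character to the end.
Applying both steps to "wdolphin": "nihplodw", then "ihplodwn".

ihplodwn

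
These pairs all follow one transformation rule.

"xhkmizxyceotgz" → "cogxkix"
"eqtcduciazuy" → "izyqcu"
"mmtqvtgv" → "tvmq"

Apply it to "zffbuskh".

The rule is to swap the front and back halves of the string, then keep every other character starting from the second (positions 2nd, 4th, 6th, ...).
So "zffbuskh" becomes "shfb".

shfb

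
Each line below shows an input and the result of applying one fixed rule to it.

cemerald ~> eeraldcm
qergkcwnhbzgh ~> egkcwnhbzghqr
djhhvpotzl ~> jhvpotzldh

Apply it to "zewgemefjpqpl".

Each output is the input with this applied: move the first 2 characters to the end (rotate left by 2), then swap the first and last characters.
Doing the same to "zewgemefjpqpl": "egemefjpqplzw".

egemefjpqplzw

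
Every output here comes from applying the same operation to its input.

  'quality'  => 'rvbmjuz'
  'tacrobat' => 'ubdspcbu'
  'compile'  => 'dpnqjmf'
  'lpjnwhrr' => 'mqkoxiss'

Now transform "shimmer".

Each output is the input with this applied: shift every letter 1 place forward in the alphabet (wrapping around).
On "shimmer" that produces "tijnnfs".

tijnnfs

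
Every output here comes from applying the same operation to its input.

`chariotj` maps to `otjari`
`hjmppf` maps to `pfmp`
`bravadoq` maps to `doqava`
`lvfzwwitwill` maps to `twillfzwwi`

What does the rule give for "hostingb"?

ngbsti

Each output is the input with this applied: delete the first 2 characters, then swap the front and back halves of the string.
On "hostingb": the first step gives "stingb", and the second then gives "ngbsti".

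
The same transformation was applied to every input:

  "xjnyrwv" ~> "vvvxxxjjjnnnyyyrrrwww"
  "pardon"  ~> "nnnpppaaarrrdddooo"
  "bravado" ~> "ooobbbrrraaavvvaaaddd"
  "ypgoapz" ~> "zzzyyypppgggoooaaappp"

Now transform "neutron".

nnnnnneeeuuutttrrrooo

Rule — move the last character to the front, then repeat every character 3 times.
"neutron" → "nneutro" → "nnnnnneeeuuutttrrrooo".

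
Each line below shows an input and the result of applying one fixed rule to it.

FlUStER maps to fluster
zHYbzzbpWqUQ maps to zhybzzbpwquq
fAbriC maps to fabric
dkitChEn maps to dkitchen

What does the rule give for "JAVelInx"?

Each output is the input with this applied: convert every letter to lowercase.
Applying that to "JAVelInx" gives "javelinx".

javelinx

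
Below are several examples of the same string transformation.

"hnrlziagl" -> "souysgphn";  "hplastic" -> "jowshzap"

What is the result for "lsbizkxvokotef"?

The rule is to shift every letter 7 places forward in the alphabet (wrapping around), then move the last character to the front.
Working it through for "lsbizkxvokotef": intermediate "szipgrecvrvalm", final "mszipgrecvrval".
(Check on "hplastic": → "owshzapj" → "jowshzap" ✓)

mszipgrecvrval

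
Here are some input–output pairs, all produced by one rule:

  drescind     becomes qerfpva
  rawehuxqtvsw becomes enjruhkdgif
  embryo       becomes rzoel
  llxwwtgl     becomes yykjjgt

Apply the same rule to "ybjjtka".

Each output is the input with this applied: shift every letter 13 places forward in the alphabet (wrapping around) — i.e. ROT13, then delete the last character.
"ybjjtka" → "lowwgxn" → "lowwgx".
(Check on "rawehuxqtvsw": → "enjruhkdgifj" → "enjruhkdgif" ✓)

lowwgx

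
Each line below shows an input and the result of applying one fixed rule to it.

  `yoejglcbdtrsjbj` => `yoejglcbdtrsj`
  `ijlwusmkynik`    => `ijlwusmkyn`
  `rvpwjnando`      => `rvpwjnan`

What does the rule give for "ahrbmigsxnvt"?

The transformation: delete the last 2 characters.
On "ahrbmigsxnvt" that produces "ahrbmigsxn".

ahrbmigsxn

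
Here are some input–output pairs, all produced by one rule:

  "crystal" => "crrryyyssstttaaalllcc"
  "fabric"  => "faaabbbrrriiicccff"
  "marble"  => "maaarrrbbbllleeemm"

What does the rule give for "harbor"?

Each output is the input with this applied: repeat every character 3 times, then move the first 2 characters to the end (rotate left by 2).
For "harbor" the result is "haaarrrbbbooorrrhh".

haaarrrbbbooorrrhh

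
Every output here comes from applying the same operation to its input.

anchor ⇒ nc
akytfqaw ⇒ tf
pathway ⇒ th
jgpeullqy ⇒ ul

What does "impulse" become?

pu

Looking at the pairs, the operation is to move the last 3 characters to the front (rotate right by 3), then keep only the last 2 characters.
Starting from "impulse": after the first operation, "lseimpu"; after the second, "pu".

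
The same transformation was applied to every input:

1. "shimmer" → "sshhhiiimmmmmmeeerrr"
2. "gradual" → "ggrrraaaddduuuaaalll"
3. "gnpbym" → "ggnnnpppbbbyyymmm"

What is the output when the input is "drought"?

Each output is the input with this applied: repeat every character 3 times, then delete the first character.
Starting from "drought": after the first operation, "dddrrrooouuuggghhhttt"; after the second, "ddrrrooouuuggghhhttt".

ddrrrooouuuggghhhttt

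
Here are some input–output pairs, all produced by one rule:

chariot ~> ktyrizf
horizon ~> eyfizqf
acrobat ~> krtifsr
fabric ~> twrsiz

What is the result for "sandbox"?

ojreusf

Rule — move the last character to the front, then shift every letter 9 places backward in the alphabet (wrapping around).
Starting from "sandbox": after the first operation, "xsandbo"; after the second, "ojreusf".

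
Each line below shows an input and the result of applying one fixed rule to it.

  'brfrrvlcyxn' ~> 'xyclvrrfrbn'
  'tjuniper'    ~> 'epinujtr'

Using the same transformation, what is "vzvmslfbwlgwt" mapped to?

Rule — move the last character to the front, then reverse the string.
Starting from "vzvmslfbwlgwt": after the first operation, "tvzvmslfbwlgw"; after the second, "wglwbflsmvzvt".

wglwbflsmvzvt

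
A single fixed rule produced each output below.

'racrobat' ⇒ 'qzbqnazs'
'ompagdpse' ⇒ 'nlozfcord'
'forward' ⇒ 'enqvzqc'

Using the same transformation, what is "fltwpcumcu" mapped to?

eksvobtlbt

The transformation: shift every letter 1 place backward in the alphabet (wrapping around).
For "fltwpcumcu" the result is "eksvobtlbt".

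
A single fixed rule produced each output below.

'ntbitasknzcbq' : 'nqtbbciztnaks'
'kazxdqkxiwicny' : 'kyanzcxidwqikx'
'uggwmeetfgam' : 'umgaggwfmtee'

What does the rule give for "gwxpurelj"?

gjwlxepru

Each output is the input with this applied: take characters alternately from the front and the back (1st, last, 2nd, 2nd-last, ...).
For "gwxpurelj" the result is "gjwlxepru".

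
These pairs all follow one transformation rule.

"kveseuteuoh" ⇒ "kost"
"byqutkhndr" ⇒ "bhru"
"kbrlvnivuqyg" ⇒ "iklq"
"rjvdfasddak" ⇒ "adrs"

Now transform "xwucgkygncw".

The transformation: keep one character in every 3, starting at position 1 (positions 1st, 4th, 7th, ...), then sort the characters into alphabetical order.
For "xwucgkygncw", step one produces "xcyc"; step two turns that into "ccxy".

ccxy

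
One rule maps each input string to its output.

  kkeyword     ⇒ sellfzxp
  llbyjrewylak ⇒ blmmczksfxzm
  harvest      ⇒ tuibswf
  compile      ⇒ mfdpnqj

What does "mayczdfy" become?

Rule — shift every letter 1 place forward in the alphabet (wrapping around), then move the last 2 characters to the front (rotate right by 2).
On "mayczdfy": the first step gives "nbzdaegz", and the second then gives "gznbzdae".

gznbzdae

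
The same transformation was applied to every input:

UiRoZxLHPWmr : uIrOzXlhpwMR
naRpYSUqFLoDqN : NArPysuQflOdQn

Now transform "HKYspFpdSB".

hkySPfPDsb

The rule is to flip the case of every letter.
On "HKYspFpdSB" that produces "hkySPfPDsb".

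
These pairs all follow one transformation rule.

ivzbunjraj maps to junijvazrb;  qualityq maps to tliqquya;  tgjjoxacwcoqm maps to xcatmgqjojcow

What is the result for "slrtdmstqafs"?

Looking at the pairs, the operation is to take characters alternately from the front and the back (1st, last, 2nd, 2nd-last, ...), then move the last 3 characters to the front (rotate right by 3).
Starting from "slrtdmstqafs": after the first operation, "sslfratqdtms"; after the second, "tmssslfratqd".

tmssslfratqd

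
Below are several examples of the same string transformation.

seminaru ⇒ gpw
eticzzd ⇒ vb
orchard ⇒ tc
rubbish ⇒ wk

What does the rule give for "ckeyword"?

Each output is the input with this applied: shift every letter 2 places forward in the alphabet (wrapping around), then keep one character in every 3, starting at position 2 (positions 2nd, 5th, 8th, ...).
Doing the same to "ckeyword": "myf".

myf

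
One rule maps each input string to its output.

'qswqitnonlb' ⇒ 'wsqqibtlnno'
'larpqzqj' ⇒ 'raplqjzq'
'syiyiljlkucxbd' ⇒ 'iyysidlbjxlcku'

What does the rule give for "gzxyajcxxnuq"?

xzygaqjucnxx

What's happening: move the first 2 characters to the end (rotate left by 2), then take characters alternately from the front and the back (1st, last, 2nd, 2nd-last, ...).
Working it through for "gzxyajcxxnuq": intermediate "xyajcxxnuqgz", final "xzygaqjucnxx".
(Check on "qswqitnonlb": → "wqitnonlbqs" → "wsqqibtlnno" ✓)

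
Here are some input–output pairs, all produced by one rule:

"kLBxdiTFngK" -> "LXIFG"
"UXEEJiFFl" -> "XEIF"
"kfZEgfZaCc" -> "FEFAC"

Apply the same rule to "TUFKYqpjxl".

UKQJL

Rule — keep every other character starting from the second (positions 2nd, 4th, 6th, ...), then convert every letter to uppercase.
"TUFKYqpjxl" → "UKqjl" → "UKQJL".
(Check on "kfZEgfZaCc": → "fEfac" → "FEFAC" ✓)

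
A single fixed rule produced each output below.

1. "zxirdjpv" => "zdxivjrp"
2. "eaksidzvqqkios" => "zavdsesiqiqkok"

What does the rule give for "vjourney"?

The pattern: sort the characters into reverse alphabetical order, then take characters alternately from the front and the back (1st, last, 2nd, 2nd-last, ...).
Starting from "vjourney": after the first operation, "yvuronje"; after the second, "yevjunro".

yevjunro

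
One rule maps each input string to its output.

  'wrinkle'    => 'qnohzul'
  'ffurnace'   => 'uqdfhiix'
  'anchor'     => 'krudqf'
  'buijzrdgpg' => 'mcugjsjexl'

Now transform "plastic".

vwlfsod

What's happening: shift every letter 3 places forward in the alphabet (wrapping around), then move the first 3 characters to the end (rotate left by 3).
"plastic" → "sodvwlf" → "vwlfsod".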